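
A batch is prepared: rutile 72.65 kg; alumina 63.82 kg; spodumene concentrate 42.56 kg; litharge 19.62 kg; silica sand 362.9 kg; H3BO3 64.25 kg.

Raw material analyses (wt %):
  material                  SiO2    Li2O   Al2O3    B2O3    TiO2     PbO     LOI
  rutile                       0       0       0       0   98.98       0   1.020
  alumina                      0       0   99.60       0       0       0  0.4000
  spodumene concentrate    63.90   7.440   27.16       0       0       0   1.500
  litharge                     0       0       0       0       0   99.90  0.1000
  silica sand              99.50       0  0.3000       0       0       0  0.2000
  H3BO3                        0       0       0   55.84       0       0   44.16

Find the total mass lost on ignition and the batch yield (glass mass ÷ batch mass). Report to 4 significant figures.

LOI loss = 30.75 kg; glass = 595.0 kg; yield = 95.09%

The intermediate values are displayed, rounded to four significant digits, at each printed step. All arithmetic holds exact precision throughout — exactly one rounding lands on every reported figure; the derived quantities (totals, the yield, glass mass, ignition loss, the six compositions) are computed in full precision starting from the weights per 595.0 kg of glass as quoted within the problem or answer text.
Loss on ignition, line by line:
  rutile: 72.65 × 0.01020 = 0.7410 kg
  alumina: 63.82 × 0.004000 = 0.2553 kg
  spodumene concentrate: 42.56 × 0.01500 = 0.6384 kg
  litharge: 19.62 × 0.001000 = 0.01962 kg
  silica sand: 362.9 × 0.002000 = 0.7258 kg
  H3BO3: 64.25 × 0.4416 = 28.37 kg
Total LOI = 30.75 kg
Glass = batch − LOI = 625.8 − 30.75 = 595.0 kg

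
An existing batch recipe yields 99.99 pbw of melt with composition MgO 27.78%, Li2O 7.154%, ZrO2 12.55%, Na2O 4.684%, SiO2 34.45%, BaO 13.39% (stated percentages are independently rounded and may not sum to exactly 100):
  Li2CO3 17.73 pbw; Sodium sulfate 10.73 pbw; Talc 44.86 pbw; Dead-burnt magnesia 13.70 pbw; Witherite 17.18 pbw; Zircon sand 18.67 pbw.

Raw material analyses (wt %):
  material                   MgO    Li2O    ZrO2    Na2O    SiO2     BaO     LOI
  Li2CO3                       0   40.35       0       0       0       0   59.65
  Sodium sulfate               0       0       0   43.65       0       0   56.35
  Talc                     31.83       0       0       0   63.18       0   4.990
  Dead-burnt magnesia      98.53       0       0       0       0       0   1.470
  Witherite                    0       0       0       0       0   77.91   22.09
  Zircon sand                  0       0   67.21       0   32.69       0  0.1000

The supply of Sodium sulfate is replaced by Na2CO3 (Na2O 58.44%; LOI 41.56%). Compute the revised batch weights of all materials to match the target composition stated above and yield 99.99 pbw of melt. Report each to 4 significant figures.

In-progress results appear rounded off to 4 significant figures on the page — each numeric step maintains full float precision through the solve — a single rounding completes each reported result. Derived quantities, which include LOI, the yield, six oxide percentages, net glass mass, totals, are re-derived in full precision, as quoted within question or answer, starting from the weights for 99.99 pbw of glass.
Oxide-by-oxide targets in 99.99 pbw melt:
  MgO: 27.78% × 99.99 = 27.78 pbw
  Li2O: 7.154% × 99.99 = 7.153 pbw
  ZrO2: 12.55% × 99.99 = 12.55 pbw
  Na2O: 4.684% × 99.99 = 4.684 pbw
  SiO2: 34.45% × 99.99 = 34.45 pbw
  BaO: 13.39% × 99.99 = 13.39 pbw
Oxide-by-oxide audit given the weights on record, versus the basis set out (summed amounts equal target values modulo rounding of the values):
  MgO: 44.86·0.3183 + 13.70·0.9853 = 27.78 pbw (target 27.78 pbw)
  Li2O: 17.73·0.4035 = 7.154 pbw (target 7.153 pbw)
  ZrO2: 18.67·0.6721 = 12.55 pbw (target 12.55 pbw)
  Na2O: 8.014·0.5844 = 4.683 pbw (target 4.684 pbw)
  SiO2: 44.86·0.6318 + 18.67·0.3269 = 34.45 pbw (target 34.45 pbw)
  BaO: 17.18·0.7791 = 13.38 pbw (target 13.39 pbw)
The glass-mass cross-check: batch total minus LOI = 99.99 pbw (targets for the oxides total 100.0 pbw; basis as stated: 99.99 pbw — any gap is answer rounding).
Total batch = Σ batch = 120.2 pbw; ignition loss, Σ(batch × LOI) = 20.16 pbw; yield: glass divided by total = 83.22%.

Revised batch per 99.99 pbw melt:
  Li2CO3: 17.73 pbw
  Na2CO3: 8.014 pbw
  Talc: 44.86 pbw
  Dead-burnt magnesia: 13.70 pbw
  Witherite: 17.18 pbw
  Zircon sand: 18.67 pbw
Total batch = 120.2 pbw; LOI loss = 20.16 pbw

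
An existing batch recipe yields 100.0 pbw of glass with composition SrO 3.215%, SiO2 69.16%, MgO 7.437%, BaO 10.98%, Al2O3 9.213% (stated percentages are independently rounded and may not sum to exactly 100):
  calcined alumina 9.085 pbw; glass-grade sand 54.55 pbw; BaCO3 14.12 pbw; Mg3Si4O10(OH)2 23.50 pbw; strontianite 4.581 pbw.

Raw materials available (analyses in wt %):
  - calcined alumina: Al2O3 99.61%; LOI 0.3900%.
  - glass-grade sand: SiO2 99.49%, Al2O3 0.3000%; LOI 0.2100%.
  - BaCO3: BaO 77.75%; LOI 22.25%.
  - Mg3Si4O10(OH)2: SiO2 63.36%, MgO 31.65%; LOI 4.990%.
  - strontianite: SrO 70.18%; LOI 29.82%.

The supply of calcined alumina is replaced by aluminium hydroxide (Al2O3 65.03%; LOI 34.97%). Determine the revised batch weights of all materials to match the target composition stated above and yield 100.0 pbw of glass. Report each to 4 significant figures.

Revised batch per 100.0 pbw glass:
  aluminium hydroxide: 13.92 pbw
  glass-grade sand: 54.55 pbw
  BaCO3: 14.12 pbw
  Mg3Si4O10(OH)2: 23.50 pbw
  strontianite: 4.581 pbw
Total batch = 110.7 pbw; LOI loss = 10.66 pbw

The working math runs at full precision end to end. The intermediate values are shown (rounded to 4 significant digits) within the worked lines. Every reported number is rounded once only. The derived quantities (ignition loss, the five compositions, totals, yield, net glass mass) are carried at full float precision starting from the weights per 100.0 pbw of glass as given in problem or answer.
Target masses of each oxide per 100.0 pbw glass:
  SrO: 3.215% × 100.0 = 3.215 pbw
  SiO2: 69.16% × 100.0 = 69.16 pbw
  MgO: 7.437% × 100.0 = 7.437 pbw
  BaO: 10.98% × 100.0 = 10.98 pbw
  Al2O3: 9.213% × 100.0 = 9.213 pbw
Oxide-by-oxide audit using the reported weights, for the quoted basis mass (sum by sum, the targets are met net of answer rounding effects):
  SrO: 4.581·0.7018 = 3.215 pbw (target 3.215 pbw)
  SiO2: 54.55·0.9949 + 23.50·0.6336 = 69.16 pbw (target 69.16 pbw)
  MgO: 23.50·0.3165 = 7.438 pbw (target 7.437 pbw)
  BaO: 14.12·0.7775 = 10.98 pbw (target 10.98 pbw)
  Al2O3: 13.92·0.6503 + 54.55·0.003000 = 9.216 pbw (target 9.213 pbw)
The glass-mass cross-check: Σ batch − LOI loss = 100.0 pbw (the Σ of target masses is 100.0 pbw; stated basis 100.0 pbw — gaps are rounding artifacts).
Adding the batch up: Σ batch = 110.7 pbw; ignition loss, Σ(batch × LOI) = 10.66 pbw; yield: glass divided by total = 90.37%.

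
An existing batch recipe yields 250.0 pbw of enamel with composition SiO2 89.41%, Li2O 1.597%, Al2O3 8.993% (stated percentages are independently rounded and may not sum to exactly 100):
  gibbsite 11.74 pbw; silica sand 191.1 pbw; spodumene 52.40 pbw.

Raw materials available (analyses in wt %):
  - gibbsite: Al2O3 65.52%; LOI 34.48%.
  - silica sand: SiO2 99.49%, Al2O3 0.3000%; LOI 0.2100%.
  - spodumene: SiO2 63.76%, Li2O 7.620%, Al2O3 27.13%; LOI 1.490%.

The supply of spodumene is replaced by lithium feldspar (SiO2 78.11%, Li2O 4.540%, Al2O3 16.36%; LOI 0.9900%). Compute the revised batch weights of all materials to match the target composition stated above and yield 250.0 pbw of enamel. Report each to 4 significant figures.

Working values are displayed rounded to four significant digits between the steps. Full float precision is maintained in all steps; each reported figure sees exactly one rounding; derived quantities are carried using the weight values at 250.0 pbw of glass in full float precision (yield, ignition loss, the totals, the three compositions, net glass mass) as given in the problem or answer text.
Target masses of each oxide per 250.0 pbw enamel:
  SiO2: 89.41% × 250.0 = 223.5 pbw
  Li2O: 1.597% × 250.0 = 3.992 pbw
  Al2O3: 8.993% × 250.0 = 22.48 pbw
Checking each oxide sum with the batch weights as given, for the quoted basis mass (sum by sum, the targets are met net of answer rounding effects):
  SiO2: 155.6·0.9949 + 87.94·0.7811 = 223.5 pbw (target 223.5 pbw)
  Li2O: 87.94·0.04540 = 3.992 pbw (target 3.992 pbw)
  Al2O3: 11.64·0.6552 + 155.6·0.003000 + 87.94·0.1636 = 22.48 pbw (target 22.48 pbw)
The glass-mass cross-check: net batch after ignition = 250.0 pbw (targets for the oxides total 250.0 pbw; versus the stated basis of 250.0 pbw — rounding explains the deltas).
Adding the batch up: Σ batch = 255.2 pbw; LOI removed, Σ of batch·LOI: 5.211 pbw; yield, glass over the total, = 97.96%.

Revised batch per 250.0 pbw enamel:
  gibbsite: 11.64 pbw
  silica sand: 155.6 pbw
  lithium feldspar: 87.94 pbw
Total batch = 255.2 pbw; LOI loss = 5.211 pbw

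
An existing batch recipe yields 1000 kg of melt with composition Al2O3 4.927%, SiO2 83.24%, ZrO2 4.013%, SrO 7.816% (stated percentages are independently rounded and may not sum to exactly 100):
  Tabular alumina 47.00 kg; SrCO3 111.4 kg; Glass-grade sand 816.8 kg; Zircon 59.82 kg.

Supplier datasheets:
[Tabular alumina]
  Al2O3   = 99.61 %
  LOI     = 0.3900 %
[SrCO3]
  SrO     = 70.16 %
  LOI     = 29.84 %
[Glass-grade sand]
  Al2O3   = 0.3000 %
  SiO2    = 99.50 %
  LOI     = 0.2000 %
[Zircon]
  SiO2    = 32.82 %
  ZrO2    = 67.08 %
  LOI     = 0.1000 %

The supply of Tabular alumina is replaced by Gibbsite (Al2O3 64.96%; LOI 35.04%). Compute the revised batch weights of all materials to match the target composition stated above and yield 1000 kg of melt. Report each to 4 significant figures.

Revised batch per 1000 kg melt:
  Gibbsite: 72.07 kg
  SrCO3: 111.4 kg
  Glass-grade sand: 816.8 kg
  Zircon: 59.82 kg
Total batch = 1060 kg; LOI loss = 60.19 kg

Intermediates are displayed, rounded to 4 significant figures, on the page. Full precision is maintained in every operation — every reported number receives exactly one rounding — derived quantities are computed in full float precision (yield, the totals, ignition loss, net glass mass, four oxide percentages) from the batch weights per 1000 kg of glass, as quoted within the problem or answer text.
Oxide mass targets, per 1000 kg melt:
  Al2O3: 4.927% × 1000 = 49.27 kg
  SiO2: 83.24% × 1000 = 832.4 kg
  ZrO2: 4.013% × 1000 = 40.13 kg
  SrO: 7.816% × 1000 = 78.16 kg
Oxide-by-oxide audit applying the batch weights above, for the quoted basis mass (sum by sum, the targets are met once rounding is allowed for):
  Al2O3: 72.07·0.6496 + 816.8·0.003000 = 49.27 kg (target 49.27 kg)
  SiO2: 816.8·0.9950 + 59.82·0.3282 = 832.3 kg (target 832.4 kg)
  ZrO2: 59.82·0.6708 = 40.13 kg (target 40.13 kg)
  SrO: 111.4·0.7016 = 78.16 kg (target 78.16 kg)
Auditing the glass mass value: total batch − LOI = 999.9 kg (the Σ of target masses is 1000 kg; versus the stated basis of 1000 kg — gaps are rounding artifacts).
Batch total: Σ batch = 1060 kg; Σ batch·LOI gives LOI loss = 60.19 kg; yield = glass ÷ total batch = 94.32%.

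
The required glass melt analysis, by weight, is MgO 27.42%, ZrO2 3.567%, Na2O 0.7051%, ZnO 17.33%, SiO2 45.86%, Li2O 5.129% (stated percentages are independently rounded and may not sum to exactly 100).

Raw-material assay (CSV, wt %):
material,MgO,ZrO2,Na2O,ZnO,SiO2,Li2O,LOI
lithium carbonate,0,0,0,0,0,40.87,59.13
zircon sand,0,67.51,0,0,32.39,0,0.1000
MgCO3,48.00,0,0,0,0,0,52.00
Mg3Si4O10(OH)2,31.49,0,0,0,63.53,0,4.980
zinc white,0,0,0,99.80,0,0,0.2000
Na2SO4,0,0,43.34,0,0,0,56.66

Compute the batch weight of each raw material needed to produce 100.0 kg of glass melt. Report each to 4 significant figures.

Batch per 100.0 kg glass melt:
  lithium carbonate: 12.55 kg
  zircon sand: 5.284 kg
  MgCO3: 11.53 kg
  Mg3Si4O10(OH)2: 69.49 kg
  zinc white: 17.36 kg
  Na2SO4: 1.627 kg
Total batch = 117.8 kg; LOI loss = 17.84 kg; yield = 84.86%

The working math holds exact precision all the way through — the intermediate values are displayed, rounded to four significant digits, within the worked lines — a single rounding produces each reported value; all derived quantities are carried at full float precision (ignition loss, the six compositions, totals, yield, net glass mass) from the weighed amounts on 100.0 kg of glass as set out in either problem or answer.
Target masses of each oxide per 100.0 kg glass melt:
  MgO: 27.42% × 100.0 = 27.42 kg
  ZrO2: 3.567% × 100.0 = 3.567 kg
  Na2O: 0.7051% × 100.0 = 0.7051 kg
  ZnO: 17.33% × 100.0 = 17.33 kg
  SiO2: 45.86% × 100.0 = 45.86 kg
  Li2O: 5.129% × 100.0 = 5.129 kg
Oxide-by-oxide audit with the batch weights as given, at the basis given (target by target, the sums agree modulo rounding of the values):
  MgO: 11.53·0.4800 + 69.49·0.3149 = 27.42 kg (target 27.42 kg)
  ZrO2: 5.284·0.6751 = 3.567 kg (target 3.567 kg)
  Na2O: 1.627·0.4334 = 0.7051 kg (target 0.7051 kg)
  ZnO: 17.36·0.9980 = 17.33 kg (target 17.33 kg)
  SiO2: 5.284·0.3239 + 69.49·0.6353 = 45.86 kg (target 45.86 kg)
  Li2O: 12.55·0.4087 = 5.129 kg (target 5.129 kg)
The glass-mass cross-check: net batch after ignition = 100.0 kg (per-oxide target masses sum to 100.0 kg; against the stated basis, 100.0 kg — any gap is answer rounding).
Batch grand total — Σ batch = 117.8 kg; Σ batch·LOI gives LOI loss = 17.84 kg; yield, glass over the total, = 84.86%.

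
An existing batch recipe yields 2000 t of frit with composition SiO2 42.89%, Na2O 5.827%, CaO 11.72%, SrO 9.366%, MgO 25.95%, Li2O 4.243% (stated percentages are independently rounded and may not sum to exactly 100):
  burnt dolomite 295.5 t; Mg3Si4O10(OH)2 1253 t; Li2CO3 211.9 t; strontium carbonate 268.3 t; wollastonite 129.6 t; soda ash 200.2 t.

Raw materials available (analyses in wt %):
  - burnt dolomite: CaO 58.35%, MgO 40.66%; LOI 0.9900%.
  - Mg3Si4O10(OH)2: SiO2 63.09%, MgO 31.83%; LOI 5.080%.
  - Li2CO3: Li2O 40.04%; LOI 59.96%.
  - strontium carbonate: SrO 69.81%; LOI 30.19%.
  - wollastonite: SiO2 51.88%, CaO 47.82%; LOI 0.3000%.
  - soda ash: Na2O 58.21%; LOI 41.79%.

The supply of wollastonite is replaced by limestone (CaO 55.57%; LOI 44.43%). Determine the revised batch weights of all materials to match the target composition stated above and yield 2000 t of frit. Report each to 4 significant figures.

Revised batch per 2000 t frit:
  burnt dolomite: 212.1 t
  Mg3Si4O10(OH)2: 1360 t
  Li2CO3: 211.9 t
  strontium carbonate: 268.3 t
  limestone: 199.1 t
  soda ash: 200.2 t
Total batch = 2452 t; LOI loss = 451.4 t

All arithmetic carries full float precision in all steps; intermediates appear, with 4-significant-figure rounding, in the working; a single rounding completes each reported result; all derived quantities are re-derived from the batch weights on 2000 t of glass in exact precision (the yield, totals, LOI, net glass mass, six oxide percentages) as quoted within question or answer.
The oxide mass targets at 2000 t frit:
  SiO2: 42.89% × 2000 = 857.8 t
  Na2O: 5.827% × 2000 = 116.5 t
  CaO: 11.72% × 2000 = 234.4 t
  SrO: 9.366% × 2000 = 187.3 t
  MgO: 25.95% × 2000 = 519.0 t
  Li2O: 4.243% × 2000 = 84.86 t
Verifying the oxide balance from the weights as reported, versus the basis set out (target by target, the sums agree inside rounding margins):
  SiO2: 1360·0.6309 = 858.0 t (target 857.8 t)
  Na2O: 200.2·0.5821 = 116.5 t (target 116.5 t)
  CaO: 212.1·0.5835 + 199.1·0.5557 = 234.4 t (target 234.4 t)
  SrO: 268.3·0.6981 = 187.3 t (target 187.3 t)
  MgO: 212.1·0.4066 + 1360·0.3183 = 519.1 t (target 519.0 t)
  Li2O: 211.9·0.4004 = 84.84 t (target 84.86 t)
The glass-mass cross-check: batch total minus LOI = 2000 t (the targets, summed, come to 2000 t; basis as stated: 2000 t — any gap is answer rounding).
Batch total: Σ batch = 2452 t; loss to ignition Σ batch·LOI = 451.4 t; yield, glass over the total, = 81.59%.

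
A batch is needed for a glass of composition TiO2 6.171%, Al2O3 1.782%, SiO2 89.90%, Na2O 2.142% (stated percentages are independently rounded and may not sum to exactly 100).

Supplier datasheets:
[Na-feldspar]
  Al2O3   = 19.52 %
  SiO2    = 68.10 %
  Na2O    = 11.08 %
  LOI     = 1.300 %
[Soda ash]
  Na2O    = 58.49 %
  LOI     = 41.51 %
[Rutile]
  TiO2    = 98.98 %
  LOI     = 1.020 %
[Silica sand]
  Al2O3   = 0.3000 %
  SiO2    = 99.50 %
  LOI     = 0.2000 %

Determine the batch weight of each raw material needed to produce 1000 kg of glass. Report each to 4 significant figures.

In-progress results appear with 4-significant-digit rounding as written — full precision is held in every operation; every reported number sees exactly one rounding. Derived quantities (four oxide percentages, the totals, ignition loss, the yield, glass mass) are re-derived from the weighed amounts at 1000 kg of glass at full precision as given in the problem or the answer.
Per-oxide target masses for 1000 kg glass:
  TiO2: 6.171% × 1000 = 61.71 kg
  Al2O3: 1.782% × 1000 = 17.82 kg
  SiO2: 89.90% × 1000 = 899.0 kg
  Na2O: 2.142% × 1000 = 21.42 kg
Balance tally, oxide-wise, given the weights on record, under the basis named above (sums match the target masses within answer rounding):
  TiO2: 62.35·0.9898 = 61.71 kg (target 61.71 kg)
  Al2O3: 78.23·0.1952 + 850.0·0.003000 = 17.82 kg (target 17.82 kg)
  SiO2: 78.23·0.6810 + 850.0·0.9950 = 899.0 kg (target 899.0 kg)
  Na2O: 78.23·0.1108 + 21.80·0.5849 = 21.42 kg (target 21.42 kg)
Consistency of the glass mass: whole batch net of LOI = 1000 kg (oxide target masses add up to 1000 kg; basis as stated: 1000 kg — differing by rounding only).
Whole-batch sum: Σ batch = 1012 kg; Σ batch·LOI gives LOI loss = 12.40 kg; yield = glass ÷ total batch = 98.77%.

Batch per 1000 kg glass:
  Na-feldspar: 78.23 kg
  Soda ash: 21.80 kg
  Rutile: 62.35 kg
  Silica sand: 850.0 kg
Total batch = 1012 kg; LOI loss = 12.40 kg; yield = 98.77%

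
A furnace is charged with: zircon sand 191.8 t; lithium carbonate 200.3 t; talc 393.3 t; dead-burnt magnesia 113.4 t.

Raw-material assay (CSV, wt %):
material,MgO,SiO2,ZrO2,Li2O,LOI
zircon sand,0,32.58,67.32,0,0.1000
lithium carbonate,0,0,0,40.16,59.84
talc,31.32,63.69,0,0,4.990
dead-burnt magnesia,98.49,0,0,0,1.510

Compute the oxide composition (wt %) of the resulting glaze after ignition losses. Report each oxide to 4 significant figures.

Each numeric step keeps full float precision through the solve — the intermediate values are displayed (rounded to 4 significant digits) on the page. A single rounding completes each reported value; the derived quantities, which include the four compositions, the totals, net glass mass, yield, ignition loss, are computed in exact precision, as they appear in either problem or answer, using the weight values at 757.4 t of glass.
Per-oxide mass from batch:
  MgO: 393.3·0.3132 + 113.4·0.9849 = 234.9 t
  SiO2: 191.8·0.3258 + 393.3·0.6369 = 313.0 t
  ZrO2: 191.8·0.6732 = 129.1 t
  Li2O: 200.3·0.4016 = 80.44 t
LOI: 191.8·0.001000 + 200.3·0.5984 + 393.3·0.04990 + 113.4·0.01510 = 141.4 t
Glass mass = batch − LOI = 898.8 − 141.4 = 757.4 t (the oxide masses sum to this)
each oxide over glass, ×100, is wt %

Glass mass = 757.4 t (batch 898.8 − LOI 141.4).
Composition: MgO 31.01%, SiO2 41.32%, ZrO2 17.05%, Li2O 10.62%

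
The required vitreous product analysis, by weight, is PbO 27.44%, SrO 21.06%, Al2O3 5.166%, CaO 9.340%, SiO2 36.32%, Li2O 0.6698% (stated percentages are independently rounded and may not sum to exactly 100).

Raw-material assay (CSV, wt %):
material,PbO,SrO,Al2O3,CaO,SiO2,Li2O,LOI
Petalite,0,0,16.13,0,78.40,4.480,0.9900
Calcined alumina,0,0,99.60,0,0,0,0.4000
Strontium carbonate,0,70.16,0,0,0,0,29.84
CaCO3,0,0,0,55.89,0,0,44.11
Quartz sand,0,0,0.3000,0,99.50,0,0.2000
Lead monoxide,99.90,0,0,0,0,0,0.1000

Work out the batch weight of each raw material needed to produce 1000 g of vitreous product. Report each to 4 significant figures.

Batch per 1000 g vitreous product:
  Petalite: 149.5 g
  Calcined alumina: 26.91 g
  Strontium carbonate: 300.2 g
  CaCO3: 167.1 g
  Quartz sand: 247.2 g
  Lead monoxide: 274.7 g
Total batch = 1166 g; LOI loss = 165.6 g; yield = 85.79%

Each numeric step maintains full float precision at all times — intermediates are printed rounded to four significant digits between the steps — exactly one rounding lands on each reported result — all derived quantities are re-derived in full precision (six oxide percentages, yield, totals, glass mass, ignition loss) from the weighed amounts at 1000 g of glass, as written in the problem or the answer.
The oxide mass targets at 1000 g vitreous product:
  PbO: 27.44% × 1000 = 274.4 g
  SrO: 21.06% × 1000 = 210.6 g
  Al2O3: 5.166% × 1000 = 51.66 g
  CaO: 9.340% × 1000 = 93.40 g
  SiO2: 36.32% × 1000 = 363.2 g
  Li2O: 0.6698% × 1000 = 6.698 g
Sums-versus-targets review applying the batch weights above, for the quoted basis mass (sums match the target masses within answer rounding):
  PbO: 274.7·0.9990 = 274.4 g (target 274.4 g)
  SrO: 300.2·0.7016 = 210.6 g (target 210.6 g)
  Al2O3: 149.5·0.1613 + 26.91·0.9960 + 247.2·0.003000 = 51.66 g (target 51.66 g)
  CaO: 167.1·0.5589 = 93.39 g (target 93.40 g)
  SiO2: 149.5·0.7840 + 247.2·0.9950 = 363.2 g (target 363.2 g)
  Li2O: 149.5·0.04480 = 6.698 g (target 6.698 g)
Glass-mass bookkeeping: total charge less LOI = 1000 g (the Σ of target masses is 1000 g; stated basis 1000 g — any gap is answer rounding).
Adding the batch up: Σ batch = 1166 g; the LOI term Σ batch·LOI equals 165.6 g; yield = glass ÷ total batch = 85.79%.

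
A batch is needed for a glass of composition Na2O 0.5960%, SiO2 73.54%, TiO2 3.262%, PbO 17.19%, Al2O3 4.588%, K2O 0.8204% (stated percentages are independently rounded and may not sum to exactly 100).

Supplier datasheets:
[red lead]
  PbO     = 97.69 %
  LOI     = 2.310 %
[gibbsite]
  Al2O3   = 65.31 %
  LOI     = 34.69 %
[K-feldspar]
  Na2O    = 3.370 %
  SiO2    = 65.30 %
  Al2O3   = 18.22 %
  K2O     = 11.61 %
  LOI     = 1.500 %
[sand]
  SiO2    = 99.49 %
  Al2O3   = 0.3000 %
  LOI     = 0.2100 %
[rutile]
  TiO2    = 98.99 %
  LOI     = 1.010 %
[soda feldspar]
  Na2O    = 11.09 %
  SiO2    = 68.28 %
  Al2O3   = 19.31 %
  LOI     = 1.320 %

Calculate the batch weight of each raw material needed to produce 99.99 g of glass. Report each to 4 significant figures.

Batch per 99.99 g glass:
  red lead: 17.59 g
  gibbsite: 3.791 g
  K-feldspar: 7.066 g
  sand: 67.06 g
  rutile: 3.295 g
  soda feldspar: 3.227 g
Total batch = 102.0 g; LOI loss = 2.044 g; yield = 98.00%

Working values are displayed, rounded to four significant figures, in the printout — the whole derivation carries exact precision through every step — exactly one rounding lands on each reported number. Derived quantities, which include the six compositions, ignition loss, yield, totals, glass mass, are carried at full precision, as given in question or answer, from the batch weights for 99.99 g of glass.
Per-oxide target masses for 99.99 g glass:
  Na2O: 0.5960% × 99.99 = 0.5959 g
  SiO2: 73.54% × 99.99 = 73.53 g
  TiO2: 3.262% × 99.99 = 3.262 g
  PbO: 17.19% × 99.99 = 17.19 g
  Al2O3: 4.588% × 99.99 = 4.588 g
  K2O: 0.8204% × 99.99 = 0.8203 g
A balance pass over the oxides, using the reported weights, at the basis given (sum by sum, the targets are met within answer rounding):
  Na2O: 7.066·0.03370 + 3.227·0.1109 = 0.5960 g (target 0.5959 g)
  SiO2: 7.066·0.6530 + 67.06·0.9949 + 3.227·0.6828 = 73.54 g (target 73.53 g)
  TiO2: 3.295·0.9899 = 3.262 g (target 3.262 g)
  PbO: 17.59·0.9769 = 17.18 g (target 17.19 g)
  Al2O3: 3.791·0.6531 + 7.066·0.1822 + 67.06·0.003000 + 3.227·0.1931 = 4.588 g (target 4.588 g)
  K2O: 7.066·0.1161 = 0.8204 g (target 0.8203 g)
Mass balance on the glass: batch total minus LOI = 99.98 g (the targets, summed, come to 99.99 g; versus the stated basis of 99.99 g — any gap is answer rounding).
Adding the batch up: Σ batch = 102.0 g; Σ batch·LOI gives LOI loss = 2.044 g; the yield ratio, glass ÷ batch: 98.00%.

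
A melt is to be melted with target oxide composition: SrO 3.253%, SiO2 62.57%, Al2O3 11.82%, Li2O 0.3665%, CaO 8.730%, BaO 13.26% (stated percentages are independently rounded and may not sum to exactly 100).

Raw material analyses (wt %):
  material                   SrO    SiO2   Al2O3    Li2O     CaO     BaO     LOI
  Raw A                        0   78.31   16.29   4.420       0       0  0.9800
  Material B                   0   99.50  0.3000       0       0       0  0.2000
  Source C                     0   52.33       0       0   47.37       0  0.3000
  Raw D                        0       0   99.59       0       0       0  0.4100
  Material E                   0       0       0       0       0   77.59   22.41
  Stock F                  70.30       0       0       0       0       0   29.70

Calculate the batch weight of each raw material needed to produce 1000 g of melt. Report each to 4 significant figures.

Batch per 1000 g melt:
  Raw A: 82.92 g
  Material B: 466.7 g
  Source C: 184.3 g
  Raw D: 103.7 g
  Material E: 170.9 g
  Stock F: 46.27 g
Total batch = 1055 g; LOI loss = 54.76 g; yield = 94.81%

Full precision is kept throughout. Rounding to four significant figures governs each in-between result as printed. Every reported number carries a single rounding — derived quantities (yield, ignition loss, the totals, net glass mass, the six compositions) are rebuilt at exact precision from the batch weights on 1000 g of glass as quoted within the problem or answer text.
Target oxide masses per 1000 g melt:
  SrO: 3.253% × 1000 = 32.53 g
  SiO2: 62.57% × 1000 = 625.7 g
  Al2O3: 11.82% × 1000 = 118.2 g
  Li2O: 0.3665% × 1000 = 3.665 g
  CaO: 8.730% × 1000 = 87.30 g
  BaO: 13.26% × 1000 = 132.6 g
Mass-balance tally per oxide on the weights just shown, versus the basis set out (delivered sums recover each target exact up to rounding of places):
  SrO: 46.27·0.7030 = 32.53 g (target 32.53 g)
  SiO2: 82.92·0.7831 + 466.7·0.9950 + 184.3·0.5233 = 625.7 g (target 625.7 g)
  Al2O3: 82.92·0.1629 + 466.7·0.003000 + 103.7·0.9959 = 118.2 g (target 118.2 g)
  Li2O: 82.92·0.04420 = 3.665 g (target 3.665 g)
  CaO: 184.3·0.4737 = 87.30 g (target 87.30 g)
  BaO: 170.9·0.7759 = 132.6 g (target 132.6 g)
Auditing the glass mass value: Σ batch − LOI loss = 1000 g (the Σ of target masses is 1000 g; stated basis 1000 g — gaps are rounding artifacts).
Adding the batch up: Σ batch = 1055 g; Σ batch·LOI gives LOI loss = 54.76 g; yield: glass divided by total = 94.81%.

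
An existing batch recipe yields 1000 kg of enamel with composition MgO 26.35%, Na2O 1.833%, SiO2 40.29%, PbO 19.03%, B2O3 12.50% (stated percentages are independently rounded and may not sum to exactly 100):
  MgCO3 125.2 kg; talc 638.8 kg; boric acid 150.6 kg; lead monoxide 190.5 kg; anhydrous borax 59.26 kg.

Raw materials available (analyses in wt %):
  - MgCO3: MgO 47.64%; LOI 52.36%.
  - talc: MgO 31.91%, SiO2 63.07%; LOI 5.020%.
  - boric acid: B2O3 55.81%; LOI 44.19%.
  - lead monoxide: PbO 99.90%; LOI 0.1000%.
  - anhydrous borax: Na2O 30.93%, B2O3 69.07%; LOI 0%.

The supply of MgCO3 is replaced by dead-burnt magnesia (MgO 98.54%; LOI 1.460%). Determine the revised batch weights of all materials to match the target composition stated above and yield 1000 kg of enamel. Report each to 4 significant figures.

Full float precision is maintained end to end — intermediates appear, rounded to four significant figures, within the worked lines — every reported figure takes exactly one rounding; the derived quantities are rebuilt in exact precision (the five compositions, yield, glass mass, totals, ignition loss) using the weight values for 1000 kg of glass exactly as printed in either problem or answer.
Per-oxide target masses for 1000 kg enamel:
  MgO: 26.35% × 1000 = 263.5 kg
  Na2O: 1.833% × 1000 = 18.33 kg
  SiO2: 40.29% × 1000 = 402.9 kg
  PbO: 19.03% × 1000 = 190.3 kg
  B2O3: 12.50% × 1000 = 125.0 kg
Mass-balance tally per oxide given the weights on record, for the quoted basis mass (summed amounts equal target values net of answer rounding effects):
  MgO: 60.54·0.9854 + 638.8·0.3191 = 263.5 kg (target 263.5 kg)
  Na2O: 59.26·0.3093 = 18.33 kg (target 18.33 kg)
  SiO2: 638.8·0.6307 = 402.9 kg (target 402.9 kg)
  PbO: 190.5·0.9990 = 190.3 kg (target 190.3 kg)
  B2O3: 150.6·0.5581 + 59.26·0.6907 = 125.0 kg (target 125.0 kg)
Auditing the glass mass value: the batch minus its LOI: 1000 kg (the targets, summed, come to 1000 kg; against the stated basis, 1000 kg — gaps are rounding artifacts).
Batch total: Σ batch = 1100 kg; loss to ignition Σ batch·LOI = 99.69 kg; yield = glass ÷ total batch = 90.93%.

Revised batch per 1000 kg enamel:
  dead-burnt magnesia: 60.54 kg
  talc: 638.8 kg
  boric acid: 150.6 kg
  lead monoxide: 190.5 kg
  anhydrous borax: 59.26 kg
Total batch = 1100 kg; LOI loss = 99.69 kg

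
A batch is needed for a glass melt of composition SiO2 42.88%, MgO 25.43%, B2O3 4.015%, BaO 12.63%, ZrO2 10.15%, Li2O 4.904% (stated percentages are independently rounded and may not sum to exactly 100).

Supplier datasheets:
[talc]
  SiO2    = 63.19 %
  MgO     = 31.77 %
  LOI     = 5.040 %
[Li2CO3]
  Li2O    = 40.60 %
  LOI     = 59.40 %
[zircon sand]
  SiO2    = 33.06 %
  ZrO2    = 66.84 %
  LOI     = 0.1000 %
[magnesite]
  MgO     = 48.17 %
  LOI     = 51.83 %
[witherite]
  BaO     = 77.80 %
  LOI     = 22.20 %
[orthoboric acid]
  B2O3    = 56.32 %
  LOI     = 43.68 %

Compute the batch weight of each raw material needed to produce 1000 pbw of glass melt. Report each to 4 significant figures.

Values along the way appear rounded to 4 significant digits within the worked lines. Full float precision is maintained from first step to last — every reported result carries a single rounding. The derived quantities are re-derived from the batch weights on 1000 pbw of glass at full float precision (the six compositions, the yield, the totals, glass mass, ignition loss) precisely as stated by problem or answer.
Per-oxide target masses for 1000 pbw glass melt:
  SiO2: 42.88% × 1000 = 428.8 pbw
  MgO: 25.43% × 1000 = 254.3 pbw
  B2O3: 4.015% × 1000 = 40.15 pbw
  BaO: 12.63% × 1000 = 126.3 pbw
  ZrO2: 10.15% × 1000 = 101.5 pbw
  Li2O: 4.904% × 1000 = 49.04 pbw
A balance pass over the oxides, per the reported batch figures, on the stated basis (summed amounts equal target values modulo rounding of the values):
  SiO2: 599.1·0.6319 + 151.9·0.3306 = 428.8 pbw (target 428.8 pbw)
  MgO: 599.1·0.3177 + 132.8·0.4817 = 254.3 pbw (target 254.3 pbw)
  B2O3: 71.29·0.5632 = 40.15 pbw (target 40.15 pbw)
  BaO: 162.3·0.7780 = 126.3 pbw (target 126.3 pbw)
  ZrO2: 151.9·0.6684 = 101.5 pbw (target 101.5 pbw)
  Li2O: 120.8·0.4060 = 49.04 pbw (target 49.04 pbw)
Glass-mass bookkeeping: the batch minus its LOI: 1000 pbw (targets for the oxides total 1000 pbw; basis as stated: 1000 pbw — a pure rounding effect).
Batch total: Σ batch = 1238 pbw; ignition loss, Σ(batch × LOI) = 238.1 pbw; as yield: glass ÷ batch → 80.77%.

Batch per 1000 pbw glass melt:
  talc: 599.1 pbw
  Li2CO3: 120.8 pbw
  zircon sand: 151.9 pbw
  magnesite: 132.8 pbw
  witherite: 162.3 pbw
  orthoboric acid: 71.29 pbw
Total batch = 1238 pbw; LOI loss = 238.1 pbw; yield = 80.77%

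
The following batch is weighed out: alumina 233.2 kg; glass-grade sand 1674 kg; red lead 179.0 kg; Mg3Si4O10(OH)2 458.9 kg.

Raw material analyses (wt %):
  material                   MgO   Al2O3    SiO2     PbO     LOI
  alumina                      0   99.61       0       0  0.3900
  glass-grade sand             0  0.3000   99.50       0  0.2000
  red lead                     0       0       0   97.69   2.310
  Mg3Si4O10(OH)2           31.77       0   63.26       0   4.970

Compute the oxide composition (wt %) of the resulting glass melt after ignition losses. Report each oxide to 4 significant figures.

The intermediate values appear rounded off to 4 significant digits when written out — all arithmetic keeps full float precision throughout — each reported number is rounded a single time — the derived quantities, which include LOI, four oxide percentages, glass mass, totals, yield, are re-derived at full float precision, as given in the problem or answer text, from the batch weights per 2514 kg of glass.
Oxide masses out of the charge:
  MgO: 458.9·0.3177 = 145.8 kg
  Al2O3: 233.2·0.9961 + 1674·0.003000 = 237.3 kg
  SiO2: 1674·0.9950 + 458.9·0.6326 = 1956 kg
  PbO: 179.0·0.9769 = 174.9 kg
LOI: 233.2·0.003900 + 1674·0.002000 + 179.0·0.02310 + 458.9·0.04970 = 31.20 kg
Resulting glass, batch − LOI: 2545 − 31.20 = 2514 kg (matching Σ of the oxides)
percent share: oxide ÷ glass, ×100

Glass mass = 2514 kg (batch 2545 − LOI 31.20).
Composition: MgO 5.799%, Al2O3 9.440%, SiO2 77.80%, PbO 6.956%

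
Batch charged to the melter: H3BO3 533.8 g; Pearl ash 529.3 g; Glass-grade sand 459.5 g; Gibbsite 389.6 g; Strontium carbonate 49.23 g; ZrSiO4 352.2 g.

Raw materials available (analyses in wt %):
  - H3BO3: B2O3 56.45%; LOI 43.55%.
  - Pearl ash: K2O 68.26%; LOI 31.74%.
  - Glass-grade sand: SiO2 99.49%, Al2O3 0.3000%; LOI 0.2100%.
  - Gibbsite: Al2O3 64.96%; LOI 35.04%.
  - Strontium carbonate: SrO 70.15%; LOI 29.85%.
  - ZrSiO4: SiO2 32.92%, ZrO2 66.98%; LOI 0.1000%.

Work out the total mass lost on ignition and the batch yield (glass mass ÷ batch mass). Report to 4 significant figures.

LOI loss = 553.0 g; glass = 1761 g; yield = 76.10%

All arithmetic maintains exact precision all the way through — working values are rounded to 4 significant digits as shown; each reported result takes a single rounding — derived quantities, including yield, LOI, net glass mass, six oxide percentages, the totals, are computed starting from the weights for 1761 g of glass at full precision as set out in the question or the answer.
Per-material ignition loss:
  H3BO3: 533.8 × 0.4355 = 232.5 g
  Pearl ash: 529.3 × 0.3174 = 168.0 g
  Glass-grade sand: 459.5 × 0.002100 = 0.9649 g
  Gibbsite: 389.6 × 0.3504 = 136.5 g
  Strontium carbonate: 49.23 × 0.2985 = 14.70 g
  ZrSiO4: 352.2 × 0.001000 = 0.3522 g
Total LOI = 553.0 g
Glass = batch − LOI = 2314 − 553.0 = 1761 g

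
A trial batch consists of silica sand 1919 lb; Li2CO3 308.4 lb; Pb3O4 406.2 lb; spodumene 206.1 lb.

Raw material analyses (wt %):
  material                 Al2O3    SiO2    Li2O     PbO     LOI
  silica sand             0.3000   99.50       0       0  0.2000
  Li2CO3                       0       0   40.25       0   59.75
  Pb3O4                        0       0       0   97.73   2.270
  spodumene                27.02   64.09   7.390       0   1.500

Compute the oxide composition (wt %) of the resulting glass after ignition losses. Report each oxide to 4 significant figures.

Glass mass = 2639 lb (batch 2840 − LOI 200.4).
Composition: Al2O3 2.328%, SiO2 77.35%, Li2O 5.280%, PbO 15.04%

Working values are shown rounded to 4 significant figures across the worked steps. Full float precision is maintained end to end — a single rounding produces each reported figure; derived quantities are re-derived at exact precision (four oxide percentages, LOI, yield, totals, glass mass) starting from the weights at 2639 lb of glass, exactly as printed in question or answer.
Oxide-by-oxide delivered mass:
  Al2O3: 1919·0.003000 + 206.1·0.2702 = 61.45 lb
  SiO2: 1919·0.9950 + 206.1·0.6409 = 2041 lb
  Li2O: 308.4·0.4025 + 206.1·0.07390 = 139.4 lb
  PbO: 406.2·0.9773 = 397.0 lb
LOI: 1919·0.002000 + 308.4·0.5975 + 406.2·0.02270 + 206.1·0.01500 = 200.4 lb
batch − LOI leaves glass = 2840 − 200.4 = 2639 lb (equal to the oxide-mass sum)
each oxide over glass, ×100, is wt %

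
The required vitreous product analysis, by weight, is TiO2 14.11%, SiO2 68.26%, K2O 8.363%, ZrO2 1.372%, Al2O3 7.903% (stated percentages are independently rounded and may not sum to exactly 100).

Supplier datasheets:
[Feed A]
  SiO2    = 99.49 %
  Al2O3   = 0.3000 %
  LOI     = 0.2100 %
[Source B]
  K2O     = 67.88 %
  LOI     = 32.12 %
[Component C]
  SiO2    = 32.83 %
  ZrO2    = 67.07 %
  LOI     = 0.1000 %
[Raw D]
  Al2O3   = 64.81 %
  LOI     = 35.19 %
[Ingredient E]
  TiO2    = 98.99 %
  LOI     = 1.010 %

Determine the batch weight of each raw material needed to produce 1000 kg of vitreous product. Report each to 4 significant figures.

Mid-chain values are printed rounded to four significant figures when written out. All internal work maintains full float precision through the solve — each reported figure sees exactly one rounding — the derived quantities are re-derived in full precision (five oxide percentages, the yield, LOI, net glass mass, the totals) starting from the weights for 1000 kg of glass, exactly as shown in the question or the answer.
Per-oxide target masses for 1000 kg vitreous product:
  TiO2: 14.11% × 1000 = 141.1 kg
  SiO2: 68.26% × 1000 = 682.6 kg
  K2O: 8.363% × 1000 = 83.63 kg
  ZrO2: 1.372% × 1000 = 13.72 kg
  Al2O3: 7.903% × 1000 = 79.03 kg
Balance tally, oxide-wise, applying the batch weights above, under the basis named above (delivered sums recover each target up to rounding of the answer):
  TiO2: 142.5·0.9899 = 141.1 kg (target 141.1 kg)
  SiO2: 679.3·0.9949 + 20.46·0.3283 = 682.6 kg (target 682.6 kg)
  K2O: 123.2·0.6788 = 83.63 kg (target 83.63 kg)
  ZrO2: 20.46·0.6707 = 13.72 kg (target 13.72 kg)
  Al2O3: 679.3·0.003000 + 118.8·0.6481 = 79.03 kg (target 79.03 kg)
Mass balance on the glass: total batch − LOI = 1000 kg (per-oxide target masses sum to 1000 kg; against the stated basis, 1000 kg — differing by rounding only).
Summing the batch: Σ batch = 1084 kg; Σ batch·LOI gives LOI loss = 84.26 kg; the yield ratio, glass ÷ batch: 92.23%.

Batch per 1000 kg vitreous product:
  Feed A: 679.3 kg
  Source B: 123.2 kg
  Component C: 20.46 kg
  Raw D: 118.8 kg
  Ingredient E: 142.5 kg
Total batch = 1084 kg; LOI loss = 84.26 kg; yield = 92.23%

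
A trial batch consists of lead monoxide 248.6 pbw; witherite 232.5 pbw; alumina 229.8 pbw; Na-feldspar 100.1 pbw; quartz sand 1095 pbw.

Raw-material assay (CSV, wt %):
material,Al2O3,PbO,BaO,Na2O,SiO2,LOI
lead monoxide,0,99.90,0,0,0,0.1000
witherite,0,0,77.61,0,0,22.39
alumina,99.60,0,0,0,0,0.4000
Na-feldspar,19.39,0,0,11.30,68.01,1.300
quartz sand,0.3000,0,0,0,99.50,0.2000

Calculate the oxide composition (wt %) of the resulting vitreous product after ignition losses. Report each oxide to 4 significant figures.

Glass mass = 1849 pbw (batch 1906 − LOI 56.72).
Composition: Al2O3 13.60%, PbO 13.43%, BaO 9.757%, Na2O 0.6117%, SiO2 62.60%

The intermediate values are printed, with 4-significant-digit rounding, when written out; the whole derivation maintains full float precision in every operation. Each reported number receives exactly one rounding; all derived quantities (totals, net glass mass, the yield, ignition loss, the five compositions) are re-derived from the weighed amounts per 1849 pbw of glass at full precision, as set out in the problem or answer text.
Delivered oxide masses:
  Al2O3: 229.8·0.9960 + 100.1·0.1939 + 1095·0.003000 = 251.6 pbw
  PbO: 248.6·0.9990 = 248.4 pbw
  BaO: 232.5·0.7761 = 180.4 pbw
  Na2O: 100.1·0.1130 = 11.31 pbw
  SiO2: 100.1·0.6801 + 1095·0.9950 = 1158 pbw
LOI: 248.6·0.001000 + 232.5·0.2239 + 229.8·0.004000 + 100.1·0.01300 + 1095·0.002000 = 56.72 pbw
Net of LOI, the glass mass = 1906 − 56.72 = 1849 pbw (consistent with Σ oxide mass)
oxide / glass × 100 gives the wt %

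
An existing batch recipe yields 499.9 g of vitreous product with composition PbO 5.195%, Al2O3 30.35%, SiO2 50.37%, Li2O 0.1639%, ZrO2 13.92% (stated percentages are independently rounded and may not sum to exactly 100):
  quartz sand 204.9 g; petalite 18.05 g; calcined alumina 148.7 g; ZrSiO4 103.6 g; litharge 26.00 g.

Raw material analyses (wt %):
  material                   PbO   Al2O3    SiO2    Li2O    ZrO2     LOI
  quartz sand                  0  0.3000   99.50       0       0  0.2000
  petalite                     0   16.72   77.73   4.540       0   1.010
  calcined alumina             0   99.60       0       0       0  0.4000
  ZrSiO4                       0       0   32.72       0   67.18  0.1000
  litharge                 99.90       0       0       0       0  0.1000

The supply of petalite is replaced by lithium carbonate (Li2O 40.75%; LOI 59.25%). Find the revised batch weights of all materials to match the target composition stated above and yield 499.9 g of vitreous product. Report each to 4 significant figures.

Mid-chain values are displayed with 4-significant-figure rounding as written. Each numeric step carries full precision at all times. Each reported number is rounded just once — derived quantities are rebuilt from the weighed amounts at 499.9 g of glass at exact precision (five oxide percentages, glass mass, LOI, totals, the yield) exactly as shown in the problem or the answer.
Target masses of each oxide per 499.9 g vitreous product:
  PbO: 5.195% × 499.9 = 25.97 g
  Al2O3: 30.35% × 499.9 = 151.7 g
  SiO2: 50.37% × 499.9 = 251.8 g
  Li2O: 0.1639% × 499.9 = 0.8193 g
  ZrO2: 13.92% × 499.9 = 69.59 g
Balance tally, oxide-wise, using the reported weights, per the basis as stated (sum by sum, the targets are met exact up to rounding of places):
  PbO: 26.00·0.9990 = 25.97 g (target 25.97 g)
  Al2O3: 219.0·0.003000 + 151.7·0.9960 = 151.8 g (target 151.7 g)
  SiO2: 219.0·0.9950 + 103.6·0.3272 = 251.8 g (target 251.8 g)
  Li2O: 2.011·0.4075 = 0.8195 g (target 0.8193 g)
  ZrO2: 103.6·0.6718 = 69.60 g (target 69.59 g)
Glass-mass bookkeeping: total charge less LOI = 499.9 g (targets for the oxides total 499.9 g; stated basis 499.9 g — any gap is answer rounding).
Adding the batch up: Σ batch = 502.3 g; LOI loss = Σ batch·LOI = 2.366 g; yield: glass divided by total = 99.53%.

Revised batch per 499.9 g vitreous product:
  quartz sand: 219.0 g
  lithium carbonate: 2.011 g
  calcined alumina: 151.7 g
  ZrSiO4: 103.6 g
  litharge: 26.00 g
Total batch = 502.3 g; LOI loss = 2.366 g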